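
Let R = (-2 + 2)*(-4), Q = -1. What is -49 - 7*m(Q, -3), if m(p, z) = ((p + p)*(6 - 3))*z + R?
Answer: -175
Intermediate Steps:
R = 0 (R = 0*(-4) = 0)
m(p, z) = 6*p*z (m(p, z) = ((p + p)*(6 - 3))*z + 0 = ((2*p)*3)*z + 0 = (6*p)*z + 0 = 6*p*z + 0 = 6*p*z)
-49 - 7*m(Q, -3) = -49 - 42*(-1)*(-3) = -49 - 7*18 = -49 - 126 = -175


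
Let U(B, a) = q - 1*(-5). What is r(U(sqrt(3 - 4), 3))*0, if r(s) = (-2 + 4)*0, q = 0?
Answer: 0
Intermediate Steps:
U(B, a) = 5 (U(B, a) = 0 - 1*(-5) = 0 + 5 = 5)
r(s) = 0 (r(s) = 2*0 = 0)
r(U(sqrt(3 - 4), 3))*0 = 0*0 = 0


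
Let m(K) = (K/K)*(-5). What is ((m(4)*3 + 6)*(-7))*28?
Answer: 1764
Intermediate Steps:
m(K) = -5 (m(K) = 1*(-5) = -5)
((m(4)*3 + 6)*(-7))*28 = ((-5*3 + 6)*(-7))*28 = ((-15 + 6)*(-7))*28 = -9*(-7)*28 = 63*28 = 1764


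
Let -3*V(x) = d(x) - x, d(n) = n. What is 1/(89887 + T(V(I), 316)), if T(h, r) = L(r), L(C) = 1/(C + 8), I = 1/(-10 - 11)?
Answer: 324/29123389 ≈ 1.1125e-5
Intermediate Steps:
I = -1/21 (I = 1/(-21) = -1/21 ≈ -0.047619)
V(x) = 0 (V(x) = -(x - x)/3 = -1/3*0 = 0)
L(C) = 1/(8 + C)
T(h, r) = 1/(8 + r)
1/(89887 + T(V(I), 316)) = 1/(89887 + 1/(8 + 316)) = 1/(89887 + 1/324) = 1/(29123389/324) = 324/29123389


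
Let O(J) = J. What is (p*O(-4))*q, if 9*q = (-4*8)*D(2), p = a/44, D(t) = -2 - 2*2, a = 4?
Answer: -256/33 ≈ -7.7576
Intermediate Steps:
D(t) = -6 (D(t) = -2 - 4 = -6)
p = 1/11 (p = 4/44 = 4*(1/44) = 1/11 ≈ 0.090909)
q = 64/3 (q = (-4*8*(-6))/9 = (-32*(-6))/9 = (⅑)*192 = 64/3 ≈ 21.333)
(p*O(-4))*q = ((1/11)*(-4))*(64/3) = -4/11*64/3 = -256/33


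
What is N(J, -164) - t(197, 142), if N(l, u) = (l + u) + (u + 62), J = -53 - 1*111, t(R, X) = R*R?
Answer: -39239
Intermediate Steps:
t(R, X) = R²
J = -164 (J = -53 - 111 = -164)
N(l, u) = 62 + l + 2*u (N(l, u) = (l + u) + (62 + u) = 62 + l + 2*u)
N(J, -164) - t(197, 142) = (62 - 164 + 2*(-164)) - 1*197² = (62 - 164 - 328) - 1*38809 = -430 - 38809 = -39239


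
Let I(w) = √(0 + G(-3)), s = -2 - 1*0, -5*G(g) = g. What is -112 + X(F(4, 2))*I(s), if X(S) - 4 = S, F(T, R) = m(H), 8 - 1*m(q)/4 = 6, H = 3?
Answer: -112 + 12*√15/5 ≈ -102.70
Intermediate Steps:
G(g) = -g/5
m(q) = 8 (m(q) = 32 - 4*6 = 32 - 24 = 8)
F(T, R) = 8
X(S) = 4 + S
s = -2 (s = -2 + 0 = -2)
I(w) = √15/5 (I(w) = √(0 - ⅕*(-3)) = √(0 + ⅗) = √(⅗) = √15/5)
-112 + X(F(4, 2))*I(s) = -112 + (4 + 8)*(√15/5) = -112 + 12*(√15/5) = -112 + 12*√15/5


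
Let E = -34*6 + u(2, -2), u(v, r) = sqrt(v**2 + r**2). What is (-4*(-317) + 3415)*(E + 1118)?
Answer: 4280262 + 9366*sqrt(2) ≈ 4.2935e+6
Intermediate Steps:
u(v, r) = sqrt(r**2 + v**2)
E = -204 + 2*sqrt(2) (E = -34*6 + sqrt((-2)**2 + 2**2) = -204 + sqrt(4 + 4) = -204 + sqrt(8) = -204 + 2*sqrt(2) ≈ -201.17)
(-4*(-317) + 3415)*(E + 1118) = (-4*(-317) + 3415)*((-204 + 2*sqrt(2)) + 1118) = (1268 + 3415)*(914 + 2*sqrt(2)) = 4683*(914 + 2*sqrt(2)) = 4280262 + 9366*sqrt(2)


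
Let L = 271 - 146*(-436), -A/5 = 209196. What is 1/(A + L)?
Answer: -1/982053 ≈ -1.0183e-6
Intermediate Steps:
A = -1045980 (A = -5*209196 = -1045980)
L = 63927 (L = 271 + 63656 = 63927)
1/(A + L) = 1/(-1045980 + 63927) = 1/(-982053) = -1/982053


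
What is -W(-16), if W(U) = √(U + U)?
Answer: -4*I*√2 ≈ -5.6569*I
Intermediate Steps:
W(U) = √2*√U (W(U) = √(2*U) = √2*√U)
-W(-16) = -√2*√(-16) = -√2*4*I = -4*I*√2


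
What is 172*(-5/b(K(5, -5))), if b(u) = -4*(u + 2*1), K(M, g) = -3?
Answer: -215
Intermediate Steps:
b(u) = -8 - 4*u (b(u) = -4*(u + 2) = -4*(2 + u) = -8 - 4*u)
172*(-5/b(K(5, -5))) = 172*(-5/(-8 - 4*(-3))) = 172*(-5/(-8 + 12)) = 172*(-5/4) = -215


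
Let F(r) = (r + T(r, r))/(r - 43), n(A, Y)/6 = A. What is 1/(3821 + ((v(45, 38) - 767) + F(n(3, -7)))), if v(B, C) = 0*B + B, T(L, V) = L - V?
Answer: 25/77457 ≈ 0.00032276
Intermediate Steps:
n(A, Y) = 6*A
v(B, C) = B (v(B, C) = 0 + B = B)
F(r) = r/(-43 + r) (F(r) = (r + (r - r))/(r - 43) = (r + 0)/(-43 + r) = r/(-43 + r))
1/(3821 + ((v(45, 38) - 767) + F(n(3, -7)))) = 1/(3821 + ((45 - 767) + (6*3)/(-43 + 6*3))) = 1/(3821 + (-722 + 18/(-43 + 18))) = 1/(3821 + (-722 + 18/(-25))) = 1/(3821 + (-722 + 18*(-1/25))) = 1/(3821 + (-722 - 18/25)) = 1/(3821 - 18068/25) = 1/(77457/25) = 25/77457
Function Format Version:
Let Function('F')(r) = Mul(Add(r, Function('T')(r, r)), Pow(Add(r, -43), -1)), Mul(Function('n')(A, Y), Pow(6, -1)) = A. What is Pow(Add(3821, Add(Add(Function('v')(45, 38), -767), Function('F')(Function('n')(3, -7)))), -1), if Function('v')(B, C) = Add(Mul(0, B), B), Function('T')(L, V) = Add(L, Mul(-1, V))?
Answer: Rational(25, 77457) ≈ 0.00032276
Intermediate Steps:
Function('n')(A, Y) = Mul(6, A)
Function('v')(B, C) = B (Function('v')(B, C) = Add(0, B) = B)
Function('F')(r) = Mul(r, Pow(Add(-43, r), -1)) (Function('F')(r) = Mul(Add(r, Add(r, Mul(-1, r))), Pow(Add(r, -43), -1)) = Mul(Add(r, 0), Pow(Add(-43, r), -1)) = Mul(r, Pow(Add(-43, r), -1)))
Pow(Add(3821, Add(Add(Function('v')(45, 38), -767), Function('F')(Function('n')(3, -7)))), -1) = Pow(Add(3821, Add(Add(45, -767), Mul(Mul(6, 3), Pow(Add(-43, Mul(6, 3)), -1)))), -1) = Pow(Add(3821, Add(-722, Mul(18, Pow(Add(-43, 18), -1)))), -1) = Pow(Add(3821, Add(-722, Mul(18, Pow(-25, -1)))), -1) = Pow(Add(3821, Add(-722, Mul(18, Rational(-1, 25)))), -1) = Pow(Add(3821, Add(-722, Rational(-18, 25))), -1) = Pow(Add(3821, Rational(-18068, 25)), -1) = Pow(Rational(77457, 25), -1) = Rational(25, 77457)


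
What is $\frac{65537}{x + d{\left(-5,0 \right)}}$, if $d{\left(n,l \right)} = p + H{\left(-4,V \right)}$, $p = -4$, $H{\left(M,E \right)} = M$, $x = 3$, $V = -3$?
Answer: $- \frac{65537}{5} \approx -13107.0$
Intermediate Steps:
$d{\left(n,l \right)} = -8$ ($d{\left(n,l \right)} = -4 - 4 = -8$)
$\frac{65537}{x + d{\left(-5,0 \right)}} = \frac{65537}{3 - 8} = \frac{65537}{-5} = 65537 \left(- \frac{1}{5}\right) = - \frac{65537}{5}$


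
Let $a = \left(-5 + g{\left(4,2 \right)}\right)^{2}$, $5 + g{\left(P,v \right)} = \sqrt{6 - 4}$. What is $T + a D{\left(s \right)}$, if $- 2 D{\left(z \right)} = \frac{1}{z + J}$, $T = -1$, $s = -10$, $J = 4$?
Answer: $\frac{15}{2} - \frac{5 \sqrt{2}}{3} \approx 5.143$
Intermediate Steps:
$g{\left(P,v \right)} = -5 + \sqrt{2}$ ($g{\left(P,v \right)} = -5 + \sqrt{6 - 4} = -5 + \sqrt{2}$)
$a = \left(-10 + \sqrt{2}\right)^{2}$ ($a = \left(-5 - \left(5 - \sqrt{2}\right)\right)^{2} = \left(-10 + \sqrt{2}\right)^{2} \approx 73.716$)
$D{\left(z \right)} = - \frac{1}{2 \left(4 + z\right)}$ ($D{\left(z \right)} = - \frac{1}{2 \left(z + 4\right)} = - \frac{1}{2 \left(4 + z\right)}$)
$T + a D{\left(s \right)} = -1 + \left(10 - \sqrt{2}\right)^{2} \left(- \frac{1}{8 + 2 \left(-10\right)}\right) = -1 + \left(10 - \sqrt{2}\right)^{2} \left(- \frac{1}{8 - 20}\right) = -1 + \left(10 - \sqrt{2}\right)^{2} \left(- \frac{1}{-12}\right) = -1 + \left(10 - \sqrt{2}\right)^{2} \left(\left(-1\right) \left(- \frac{1}{12}\right)\right) = -1 + \left(10 - \sqrt{2}\right)^{2} \cdot \frac{1}{12} = -1 + \frac{\left(10 - \sqrt{2}\right)^{2}}{12}$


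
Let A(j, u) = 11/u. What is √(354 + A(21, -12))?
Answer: √12711/6 ≈ 18.791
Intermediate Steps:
√(354 + A(21, -12)) = √(354 + 11/(-12)) = √(354 + 11*(-1/12)) = √(354 - 11/12) = √(4237/12) = √12711/6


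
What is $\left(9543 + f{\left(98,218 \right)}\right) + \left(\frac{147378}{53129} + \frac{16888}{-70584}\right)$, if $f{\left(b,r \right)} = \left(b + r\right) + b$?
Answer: $\frac{4668603272594}{468757167} \approx 9959.5$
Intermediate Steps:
$f{\left(b,r \right)} = r + 2 b$
$\left(9543 + f{\left(98,218 \right)}\right) + \left(\frac{147378}{53129} + \frac{16888}{-70584}\right) = \left(9543 + \left(218 + 2 \cdot 98\right)\right) + \left(\frac{147378}{53129} + \frac{16888}{-70584}\right) = \left(9543 + \left(218 + 196\right)\right) + \left(147378 \cdot \frac{1}{53129} + 16888 \left(- \frac{1}{70584}\right)\right) = \left(9543 + 414\right) + \left(\frac{147378}{53129} - \frac{2111}{8823}\right) = 9957 + \frac{1188160775}{468757167} = \frac{4668603272594}{468757167}$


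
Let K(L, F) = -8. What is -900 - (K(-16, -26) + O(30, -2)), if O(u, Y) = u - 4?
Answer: -918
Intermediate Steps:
O(u, Y) = -4 + u
-900 - (K(-16, -26) + O(30, -2)) = -900 - (-8 + (-4 + 30)) = -900 - (-8 + 26) = -900 - 1*18 = -900 - 18 = -918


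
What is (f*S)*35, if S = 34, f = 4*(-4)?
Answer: -19040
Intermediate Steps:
f = -16
(f*S)*35 = -16*34*35 = -544*35 = -19040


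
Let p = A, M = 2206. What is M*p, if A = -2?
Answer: -4412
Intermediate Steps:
p = -2
M*p = 2206*(-2) = -4412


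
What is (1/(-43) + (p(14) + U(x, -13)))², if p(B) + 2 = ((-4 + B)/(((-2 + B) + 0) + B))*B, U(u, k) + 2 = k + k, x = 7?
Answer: 189695529/312481 ≈ 607.06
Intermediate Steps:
U(u, k) = -2 + 2*k (U(u, k) = -2 + (k + k) = -2 + 2*k)
p(B) = -2 + B*(-4 + B)/(-2 + 2*B) (p(B) = -2 + ((-4 + B)/(((-2 + B) + 0) + B))*B = -2 + ((-4 + B)/((-2 + B) + B))*B = -2 + ((-4 + B)/(-2 + 2*B))*B = -2 + B*(-4 + B)/(-2 + 2*B))
(1/(-43) + (p(14) + U(x, -13)))² = (1/(-43) + ((4 + 14² - 8*14)/(2*(-1 + 14)) + (-2 + 2*(-13))))² = (-1/43 + ((½)*(4 + 196 - 112)/13 + (-2 - 26)))² = (-1/43 + ((½)*(1/13)*88 - 28))² = (-1/43 + (44/13 - 28))² = (-1/43 - 320/13)² = (-13773/559)² = 189695529/312481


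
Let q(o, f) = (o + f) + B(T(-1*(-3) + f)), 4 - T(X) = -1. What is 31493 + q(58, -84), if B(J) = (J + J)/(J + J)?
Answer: 31468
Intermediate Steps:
T(X) = 5 (T(X) = 4 - 1*(-1) = 4 + 1 = 5)
B(J) = 1 (B(J) = (2*J)/((2*J)) = (2*J)*(1/(2*J)) = 1)
q(o, f) = 1 + f + o (q(o, f) = (o + f) + 1 = (f + o) + 1 = 1 + f + o)
31493 + q(58, -84) = 31493 + (1 - 84 + 58) = 31493 - 25 = 31468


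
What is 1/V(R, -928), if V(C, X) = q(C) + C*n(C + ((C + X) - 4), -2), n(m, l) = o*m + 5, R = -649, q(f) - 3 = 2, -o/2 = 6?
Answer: -1/17370480 ≈ -5.7569e-8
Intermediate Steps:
o = -12 (o = -2*6 = -12)
q(f) = 5 (q(f) = 3 + 2 = 5)
n(m, l) = 5 - 12*m (n(m, l) = -12*m + 5 = 5 - 12*m)
V(C, X) = 5 + C*(53 - 24*C - 12*X) (V(C, X) = 5 + C*(5 - 12*(C + ((C + X) - 4))) = 5 + C*(5 - 12*(C + (-4 + C + X))) = 5 + C*(5 - 12*(-4 + X + 2*C)) = 5 + C*(5 + (48 - 24*C - 12*X)) = 5 + C*(53 - 24*C - 12*X))
1/V(R, -928) = 1/(5 - 649*(53 - 24*(-649) - 12*(-928))) = 1/(5 - 649*(53 + 15576 + 11136)) = 1/(5 - 649*26765) = 1/(5 - 17370485) = 1/(-17370480) = -1/17370480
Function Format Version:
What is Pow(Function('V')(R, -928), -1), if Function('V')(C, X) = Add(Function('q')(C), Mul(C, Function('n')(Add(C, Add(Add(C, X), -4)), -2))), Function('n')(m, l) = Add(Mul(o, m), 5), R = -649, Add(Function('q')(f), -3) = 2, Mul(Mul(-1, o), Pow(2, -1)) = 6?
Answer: Rational(-1, 17370480) ≈ -5.7569e-8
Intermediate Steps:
o = -12 (o = Mul(-2, 6) = -12)
Function('q')(f) = 5 (Function('q')(f) = Add(3, 2) = 5)
Function('n')(m, l) = Add(5, Mul(-12, m)) (Function('n')(m, l) = Add(Mul(-12, m), 5) = Add(5, Mul(-12, m)))
Function('V')(C, X) = Add(5, Mul(C, Add(53, Mul(-24, C), Mul(-12, X)))) (Function('V')(C, X) = Add(5, Mul(C, Add(5, Mul(-12, Add(C, Add(Add(C, X), -4)))))) = Add(5, Mul(C, Add(5, Mul(-12, Add(C, Add(-4, C, X)))))) = Add(5, Mul(C, Add(5, Mul(-12, Add(-4, X, Mul(2, C)))))) = Add(5, Mul(C, Add(5, Add(48, Mul(-24, C), Mul(-12, X))))) = Add(5, Mul(C, Add(53, Mul(-24, C), Mul(-12, X)))))
Pow(Function('V')(R, -928), -1) = Pow(Add(5, Mul(-649, Add(53, Mul(-24, -649), Mul(-12, -928)))), -1) = Pow(Add(5, Mul(-649, Add(53, 15576, 11136))), -1) = Pow(Add(5, Mul(-649, 26765)), -1) = Pow(Add(5, -17370485), -1) = Pow(-17370480, -1) = Rational(-1, 17370480)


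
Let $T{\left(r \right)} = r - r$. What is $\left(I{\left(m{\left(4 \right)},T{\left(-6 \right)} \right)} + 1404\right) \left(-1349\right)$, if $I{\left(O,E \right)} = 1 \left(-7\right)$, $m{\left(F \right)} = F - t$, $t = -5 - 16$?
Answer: $-1884553$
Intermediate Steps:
$t = -21$ ($t = -5 - 16 = -21$)
$T{\left(r \right)} = 0$
$m{\left(F \right)} = 21 + F$ ($m{\left(F \right)} = F - -21 = F + 21 = 21 + F$)
$I{\left(O,E \right)} = -7$
$\left(I{\left(m{\left(4 \right)},T{\left(-6 \right)} \right)} + 1404\right) \left(-1349\right) = \left(-7 + 1404\right) \left(-1349\right) = 1397 \left(-1349\right) = -1884553$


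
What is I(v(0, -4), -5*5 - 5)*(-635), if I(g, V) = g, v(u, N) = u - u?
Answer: 0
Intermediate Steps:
v(u, N) = 0
I(v(0, -4), -5*5 - 5)*(-635) = 0*(-635) = 0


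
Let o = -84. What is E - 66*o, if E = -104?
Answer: 5440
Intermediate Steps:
E - 66*o = -104 - 66*(-84) = -104 + 5544 = 5440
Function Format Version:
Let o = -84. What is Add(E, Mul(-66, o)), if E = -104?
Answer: 5440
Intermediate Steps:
Add(E, Mul(-66, o)) = Add(-104, Mul(-66, -84)) = Add(-104, 5544) = 5440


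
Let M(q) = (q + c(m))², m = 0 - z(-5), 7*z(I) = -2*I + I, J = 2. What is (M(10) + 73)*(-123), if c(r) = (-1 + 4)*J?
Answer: -40467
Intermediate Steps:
z(I) = -I/7 (z(I) = (-2*I + I)/7 = (-I)/7 = -I/7)
m = -5/7 (m = 0 - (-1)*(-5)/7 = 0 - 1*5/7 = 0 - 5/7 = -5/7 ≈ -0.71429)
c(r) = 6 (c(r) = (-1 + 4)*2 = 3*2 = 6)
M(q) = (6 + q)² (M(q) = (q + 6)² = (6 + q)²)
(M(10) + 73)*(-123) = ((6 + 10)² + 73)*(-123) = (16² + 73)*(-123) = (256 + 73)*(-123) = 329*(-123) = -40467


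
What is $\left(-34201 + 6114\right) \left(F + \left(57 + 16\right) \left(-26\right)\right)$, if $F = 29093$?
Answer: $-763825965$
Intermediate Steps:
$\left(-34201 + 6114\right) \left(F + \left(57 + 16\right) \left(-26\right)\right) = \left(-34201 + 6114\right) \left(29093 + \left(57 + 16\right) \left(-26\right)\right) = - 28087 \left(29093 + 73 \left(-26\right)\right) = - 28087 \left(29093 - 1898\right) = \left(-28087\right) 27195 = -763825965$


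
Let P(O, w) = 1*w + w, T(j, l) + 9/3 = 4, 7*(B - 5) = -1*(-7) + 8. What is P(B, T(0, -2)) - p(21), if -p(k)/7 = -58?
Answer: -404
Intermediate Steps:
B = 50/7 (B = 5 + (-1*(-7) + 8)/7 = 5 + (7 + 8)/7 = 5 + (1/7)*15 = 5 + 15/7 = 50/7 ≈ 7.1429)
T(j, l) = 1 (T(j, l) = -3 + 4 = 1)
p(k) = 406 (p(k) = -7*(-58) = 406)
P(O, w) = 2*w (P(O, w) = w + w = 2*w)
P(B, T(0, -2)) - p(21) = 2*1 - 1*406 = 2 - 406 = -404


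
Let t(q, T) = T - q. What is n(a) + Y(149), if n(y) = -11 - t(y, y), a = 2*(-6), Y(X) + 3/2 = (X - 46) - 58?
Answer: 65/2 ≈ 32.500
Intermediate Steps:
Y(X) = -211/2 + X (Y(X) = -3/2 + ((X - 46) - 58) = -3/2 + ((-46 + X) - 58) = -3/2 + (-104 + X) = -211/2 + X)
a = -12
n(y) = -11 (n(y) = -11 - (y - y) = -11 - 1*0 = -11 + 0 = -11)
n(a) + Y(149) = -11 + (-211/2 + 149) = -11 + 87/2 = 65/2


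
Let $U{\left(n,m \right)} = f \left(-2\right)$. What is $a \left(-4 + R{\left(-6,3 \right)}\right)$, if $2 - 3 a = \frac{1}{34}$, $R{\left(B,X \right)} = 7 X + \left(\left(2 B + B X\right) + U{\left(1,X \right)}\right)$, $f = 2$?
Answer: $- \frac{67}{6} \approx -11.167$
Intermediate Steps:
$U{\left(n,m \right)} = -4$ ($U{\left(n,m \right)} = 2 \left(-2\right) = -4$)
$R{\left(B,X \right)} = -4 + 2 B + 7 X + B X$ ($R{\left(B,X \right)} = 7 X - \left(4 - 2 B - B X\right) = 7 X + \left(-4 + 2 B + B X\right) = -4 + 2 B + 7 X + B X$)
$a = \frac{67}{102}$ ($a = \frac{2}{3} - \frac{1}{3 \cdot 34} = \frac{2}{3} - \frac{1}{102} = \frac{67}{102} \approx 0.65686$)
$a \left(-4 + R{\left(-6,3 \right)}\right) = \frac{67 \left(-4 + \left(-4 + 2 \left(-6\right) + 7 \cdot 3 - 18\right)\right)}{102} = \frac{67 \left(-4 - 13\right)}{102} = \frac{67}{102} \left(-17\right) = - \frac{67}{6}$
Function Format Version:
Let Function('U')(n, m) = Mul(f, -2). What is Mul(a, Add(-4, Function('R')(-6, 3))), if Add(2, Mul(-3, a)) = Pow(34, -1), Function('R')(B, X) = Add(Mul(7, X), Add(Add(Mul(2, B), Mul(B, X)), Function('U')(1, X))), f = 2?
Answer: Rational(-67, 6) ≈ -11.167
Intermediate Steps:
Function('U')(n, m) = -4 (Function('U')(n, m) = Mul(2, -2) = -4)
Function('R')(B, X) = Add(-4, Mul(2, B), Mul(7, X), Mul(B, X)) (Function('R')(B, X) = Add(Mul(7, X), Add(Add(Mul(2, B), Mul(B, X)), -4)) = Add(Mul(7, X), Add(-4, Mul(2, B), Mul(B, X))) = Add(-4, Mul(2, B), Mul(7, X), Mul(B, X)))
a = Rational(67, 102) (a = Add(Rational(2, 3), Mul(Rational(-1, 3), Pow(34, -1))) = Add(Rational(2, 3), Mul(Rational(-1, 3), Rational(1, 34))) = Add(Rational(2, 3), Rational(-1, 102)) = Rational(67, 102) ≈ 0.65686)
Mul(a, Add(-4, Function('R')(-6, 3))) = Mul(Rational(67, 102), Add(-4, Add(-4, Mul(2, -6), Mul(7, 3), Mul(-6, 3)))) = Mul(Rational(67, 102), Add(-4, Add(-4, -12, 21, -18))) = Mul(Rational(67, 102), Add(-4, -13)) = Mul(Rational(67, 102), -17) = Rational(-67, 6)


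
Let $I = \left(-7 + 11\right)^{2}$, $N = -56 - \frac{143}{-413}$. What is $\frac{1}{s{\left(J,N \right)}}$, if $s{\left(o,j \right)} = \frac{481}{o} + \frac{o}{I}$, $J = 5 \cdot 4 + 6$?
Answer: $\frac{8}{161} \approx 0.049689$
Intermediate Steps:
$N = - \frac{22985}{413}$ ($N = -56 - - \frac{143}{413} = -56 + \frac{143}{413} = - \frac{22985}{413} \approx -55.654$)
$J = 26$ ($J = 20 + 6 = 26$)
$I = 16$ ($I = 4^{2} = 16$)
$s{\left(o,j \right)} = \frac{481}{o} + \frac{o}{16}$
$\frac{1}{s{\left(J,N \right)}} = \frac{1}{\frac{481}{26} + \frac{1}{16} \cdot 26} = \frac{1}{481 \cdot \frac{1}{26} + \frac{13}{8}} = \frac{1}{\frac{37}{2} + \frac{13}{8}} = \frac{1}{\frac{161}{8}} = \frac{8}{161}$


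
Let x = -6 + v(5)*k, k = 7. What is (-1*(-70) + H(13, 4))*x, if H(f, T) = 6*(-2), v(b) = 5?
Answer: 1682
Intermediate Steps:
H(f, T) = -12
x = 29 (x = -6 + 5*7 = -6 + 35 = 29)
(-1*(-70) + H(13, 4))*x = (-1*(-70) - 12)*29 = (70 - 12)*29 = 58*29 = 1682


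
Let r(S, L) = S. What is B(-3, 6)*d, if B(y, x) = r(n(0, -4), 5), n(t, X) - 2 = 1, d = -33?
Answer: -99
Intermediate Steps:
n(t, X) = 3 (n(t, X) = 2 + 1 = 3)
B(y, x) = 3
B(-3, 6)*d = 3*(-33) = -99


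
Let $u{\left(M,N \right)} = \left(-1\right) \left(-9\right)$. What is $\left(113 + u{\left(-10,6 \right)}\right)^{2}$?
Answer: $14884$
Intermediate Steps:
$u{\left(M,N \right)} = 9$
$\left(113 + u{\left(-10,6 \right)}\right)^{2} = \left(113 + 9\right)^{2} = 122^{2} = 14884$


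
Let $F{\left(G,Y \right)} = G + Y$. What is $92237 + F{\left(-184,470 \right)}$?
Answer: $92523$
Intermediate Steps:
$92237 + F{\left(-184,470 \right)} = 92237 + \left(-184 + 470\right) = 92237 + 286 = 92523$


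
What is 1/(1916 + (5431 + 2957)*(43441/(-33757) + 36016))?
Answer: 33757/10197764530760 ≈ 3.3102e-9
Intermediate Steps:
1/(1916 + (5431 + 2957)*(43441/(-33757) + 36016)) = 1/(1916 + 8388*(43441*(-1/33757) + 36016)) = 1/(1916 + 8388*(-43441/33757 + 36016)) = 1/(1916 + 8388*(1215748671/33757)) = 1/(1916 + 10197699852348/33757) = 1/(10197764530760/33757) = 33757/10197764530760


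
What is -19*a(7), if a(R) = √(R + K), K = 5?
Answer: -38*√3 ≈ -65.818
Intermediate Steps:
a(R) = √(5 + R) (a(R) = √(R + 5) = √(5 + R))
-19*a(7) = -19*√(5 + 7) = -38*√3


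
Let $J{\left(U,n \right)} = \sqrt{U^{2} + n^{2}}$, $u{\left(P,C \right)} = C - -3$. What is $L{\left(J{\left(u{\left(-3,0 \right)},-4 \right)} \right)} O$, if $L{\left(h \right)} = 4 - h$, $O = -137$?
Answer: $137$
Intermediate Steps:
$u{\left(P,C \right)} = 3 + C$ ($u{\left(P,C \right)} = C + 3 = 3 + C$)
$L{\left(J{\left(u{\left(-3,0 \right)},-4 \right)} \right)} O = \left(4 - \sqrt{\left(3 + 0\right)^{2} + \left(-4\right)^{2}}\right) \left(-137\right) = \left(4 - \sqrt{3^{2} + 16}\right) \left(-137\right) = \left(4 - \sqrt{9 + 16}\right) \left(-137\right) = \left(4 - \sqrt{25}\right) \left(-137\right) = \left(4 - 5\right) \left(-137\right) = \left(-1\right) \left(-137\right) = 137$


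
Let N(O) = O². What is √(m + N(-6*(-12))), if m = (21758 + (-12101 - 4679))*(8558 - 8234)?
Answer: 18*√4994 ≈ 1272.0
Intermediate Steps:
m = 1612872 (m = (21758 - 16780)*324 = 4978*324 = 1612872)
√(m + N(-6*(-12))) = √(1612872 + (-6*(-12))²) = √(1612872 + 72²) = √(1612872 + 5184) = √1618056 = 18*√4994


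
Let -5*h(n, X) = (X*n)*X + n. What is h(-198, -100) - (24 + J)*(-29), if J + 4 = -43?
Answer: 1976863/5 ≈ 3.9537e+5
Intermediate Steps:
h(n, X) = -n/5 - n*X²/5 (h(n, X) = -((X*n)*X + n)/5 = -(n*X² + n)/5 = -(n + n*X²)/5 = -n/5 - n*X²/5)
J = -47 (J = -4 - 43 = -47)
h(-198, -100) - (24 + J)*(-29) = -⅕*(-198)*(1 + (-100)²) - (24 - 47)*(-29) = -⅕*(-198)*(1 + 10000) - (-23)*(-29) = -⅕*(-198)*10001 - 1*667 = 1980198/5 - 667 = 1976863/5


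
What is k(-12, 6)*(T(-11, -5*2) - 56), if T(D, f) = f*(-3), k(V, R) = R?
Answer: -156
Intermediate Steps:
T(D, f) = -3*f
k(-12, 6)*(T(-11, -5*2) - 56) = 6*(-(-15)*2 - 56) = 6*(-3*(-10) - 56) = 6*(30 - 56) = 6*(-26) = -156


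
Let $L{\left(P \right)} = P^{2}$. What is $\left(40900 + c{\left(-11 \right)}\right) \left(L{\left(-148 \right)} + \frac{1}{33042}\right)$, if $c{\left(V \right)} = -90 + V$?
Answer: $\frac{29528356583231}{33042} \approx 8.9366 \cdot 10^{8}$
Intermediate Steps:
$\left(40900 + c{\left(-11 \right)}\right) \left(L{\left(-148 \right)} + \frac{1}{33042}\right) = \left(40900 - 101\right) \left(\left(-148\right)^{2} + \frac{1}{33042}\right) = \left(40900 - 101\right) \left(21904 + \frac{1}{33042}\right) = 40799 \cdot \frac{723751969}{33042} = \frac{29528356583231}{33042}$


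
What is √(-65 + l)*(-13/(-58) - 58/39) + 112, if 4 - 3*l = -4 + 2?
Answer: 112 - 2857*I*√7/754 ≈ 112.0 - 10.025*I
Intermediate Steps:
l = 2 (l = 4/3 - (-4 + 2)/3 = 4/3 - ⅓*(-2) = 4/3 + ⅔ = 2)
√(-65 + l)*(-13/(-58) - 58/39) + 112 = √(-65 + 2)*(-13/(-58) - 58/39) + 112 = √(-63)*(-13*(-1/58) - 58*1/39) + 112 = (3*I*√7)*(13/58 - 58/39) + 112 = (3*I*√7)*(-2857/2262) + 112 = -2857*I*√7/754 + 112 = 112 - 2857*I*√7/754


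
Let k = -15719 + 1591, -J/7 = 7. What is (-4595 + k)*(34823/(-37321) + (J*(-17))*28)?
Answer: -16297251508863/37321 ≈ -4.3668e+8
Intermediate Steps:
J = -49 (J = -7*7 = -49)
k = -14128
(-4595 + k)*(34823/(-37321) + (J*(-17))*28) = (-4595 - 14128)*(34823/(-37321) - 49*(-17)*28) = -18723*(34823*(-1/37321) + 833*28) = -18723*(-34823/37321 + 23324) = -18723*870440181/37321 = -16297251508863/37321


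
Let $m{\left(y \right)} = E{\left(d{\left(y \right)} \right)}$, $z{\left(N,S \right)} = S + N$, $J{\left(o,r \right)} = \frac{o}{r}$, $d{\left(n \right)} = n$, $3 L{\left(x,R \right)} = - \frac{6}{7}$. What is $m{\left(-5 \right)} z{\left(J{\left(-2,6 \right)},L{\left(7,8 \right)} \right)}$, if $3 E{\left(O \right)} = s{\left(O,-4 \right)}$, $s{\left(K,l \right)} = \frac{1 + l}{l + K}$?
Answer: $- \frac{13}{189} \approx -0.068783$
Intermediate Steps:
$L{\left(x,R \right)} = - \frac{2}{7}$ ($L{\left(x,R \right)} = \frac{\left(-6\right) \frac{1}{7}}{3} = \frac{1}{3} \left(- \frac{6}{7}\right) = - \frac{2}{7}$)
$s{\left(K,l \right)} = \frac{1 + l}{K + l}$
$E{\left(O \right)} = - \frac{1}{-4 + O}$ ($E{\left(O \right)} = \frac{\frac{1}{O - 4} \left(1 - 4\right)}{3} = \frac{\frac{1}{-4 + O} \left(-3\right)}{3} = \frac{\left(-3\right) \frac{1}{-4 + O}}{3} = - \frac{1}{-4 + O}$)
$z{\left(N,S \right)} = N + S$
$m{\left(y \right)} = - \frac{1}{-4 + y}$
$m{\left(-5 \right)} z{\left(J{\left(-2,6 \right)},L{\left(7,8 \right)} \right)} = - \frac{1}{-4 - 5} \left(- \frac{2}{6} - \frac{2}{7}\right) = - \frac{1}{-9} \left(\left(-2\right) \frac{1}{6} - \frac{2}{7}\right) = \left(-1\right) \left(- \frac{1}{9}\right) \left(- \frac{1}{3} - \frac{2}{7}\right) = \frac{1}{9} \left(- \frac{13}{21}\right) = - \frac{13}{189}$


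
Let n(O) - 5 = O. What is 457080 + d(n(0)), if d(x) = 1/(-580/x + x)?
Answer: 50735879/111 ≈ 4.5708e+5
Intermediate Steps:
n(O) = 5 + O
d(x) = 1/(x - 580/x)
457080 + d(n(0)) = 457080 + (5 + 0)/(-580 + (5 + 0)²) = 457080 + 5/(-580 + 5²) = 457080 + 5/(-580 + 25) = 457080 + 5/(-555) = 457080 + 5*(-1/555) = 457080 - 1/111 = 50735879/111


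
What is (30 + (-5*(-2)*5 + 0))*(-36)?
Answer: -2880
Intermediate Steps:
(30 + (-5*(-2)*5 + 0))*(-36) = (30 + (10*5 + 0))*(-36) = (30 + (50 + 0))*(-36) = (30 + 50)*(-36) = 80*(-36) = -2880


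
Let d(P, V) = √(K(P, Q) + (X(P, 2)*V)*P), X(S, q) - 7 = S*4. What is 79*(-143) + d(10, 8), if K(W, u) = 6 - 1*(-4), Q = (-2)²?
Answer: -11297 + √3770 ≈ -11236.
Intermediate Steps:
X(S, q) = 7 + 4*S (X(S, q) = 7 + S*4 = 7 + 4*S)
Q = 4
K(W, u) = 10 (K(W, u) = 6 + 4 = 10)
d(P, V) = √(10 + P*V*(7 + 4*P)) (d(P, V) = √(10 + ((7 + 4*P)*V)*P) = √(10 + (V*(7 + 4*P))*P) = √(10 + P*V*(7 + 4*P)))
79*(-143) + d(10, 8) = 79*(-143) + √(10 + 10*8*(7 + 4*10)) = -11297 + √(10 + 10*8*(7 + 40)) = -11297 + √(10 + 10*8*47) = -11297 + √(10 + 3760) = -11297 + √3770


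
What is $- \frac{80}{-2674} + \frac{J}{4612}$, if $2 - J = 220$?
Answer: $- \frac{53493}{3083122} \approx -0.01735$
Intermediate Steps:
$J = -218$ ($J = 2 - 220 = -218$)
$- \frac{80}{-2674} + \frac{J}{4612} = - \frac{80}{-2674} - \frac{218}{4612} = \left(-80\right) \left(- \frac{1}{2674}\right) - \frac{109}{2306} = \frac{40}{1337} - \frac{109}{2306} = - \frac{53493}{3083122}$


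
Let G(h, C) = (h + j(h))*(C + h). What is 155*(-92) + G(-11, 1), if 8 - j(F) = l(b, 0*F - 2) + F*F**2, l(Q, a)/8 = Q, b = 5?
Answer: -27140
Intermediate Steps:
l(Q, a) = 8*Q
j(F) = -32 - F**3 (j(F) = 8 - (8*5 + F*F**2) = 8 - (40 + F**3) = 8 + (-40 - F**3) = -32 - F**3)
G(h, C) = (C + h)*(-32 + h - h**3) (G(h, C) = (h + (-32 - h**3))*(C + h) = (-32 + h - h**3)*(C + h) = (C + h)*(-32 + h - h**3))
155*(-92) + G(-11, 1) = 155*(-92) + ((-11)**2 + 1*(-11) - 1*1*(32 + (-11)**3) - 1*(-11)*(32 + (-11)**3)) = -14260 + (121 - 11 - 1*1*(32 - 1331) - 1*(-11)*(32 - 1331)) = -14260 + (121 - 11 - 1*1*(-1299) - 1*(-11)*(-1299)) = -14260 + (121 - 11 + 1299 - 14289) = -14260 - 12880 = -27140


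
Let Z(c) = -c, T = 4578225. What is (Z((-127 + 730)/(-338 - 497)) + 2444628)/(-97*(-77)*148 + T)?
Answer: 2041264983/4745836895 ≈ 0.43012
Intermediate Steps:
(Z((-127 + 730)/(-338 - 497)) + 2444628)/(-97*(-77)*148 + T) = (-(-127 + 730)/(-338 - 497) + 2444628)/(-97*(-77)*148 + 4578225) = (-603/(-835) + 2444628)/(7469*148 + 4578225) = (-603*(-1)/835 + 2444628)/(1105412 + 4578225) = (-1*(-603/835) + 2444628)/5683637 = (603/835 + 2444628)*(1/5683637) = (2041264983/835)*(1/5683637) = 2041264983/4745836895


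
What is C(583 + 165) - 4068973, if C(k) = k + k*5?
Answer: -4064485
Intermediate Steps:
C(k) = 6*k (C(k) = k + 5*k = 6*k)
C(583 + 165) - 4068973 = 6*(583 + 165) - 4068973 = 6*748 - 4068973 = 4488 - 4068973 = -4064485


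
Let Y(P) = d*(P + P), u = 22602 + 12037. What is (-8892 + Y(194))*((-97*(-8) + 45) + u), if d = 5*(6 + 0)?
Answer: 97444080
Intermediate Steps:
u = 34639
d = 30 (d = 5*6 = 30)
Y(P) = 60*P (Y(P) = 30*(P + P) = 30*(2*P) = 60*P)
(-8892 + Y(194))*((-97*(-8) + 45) + u) = (-8892 + 60*194)*((-97*(-8) + 45) + 34639) = (-8892 + 11640)*((776 + 45) + 34639) = 2748*(821 + 34639) = 2748*35460 = 97444080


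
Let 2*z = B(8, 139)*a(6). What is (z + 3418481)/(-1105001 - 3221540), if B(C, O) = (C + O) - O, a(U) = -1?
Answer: -3418477/4326541 ≈ -0.79012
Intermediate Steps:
B(C, O) = C
z = -4 (z = (8*(-1))/2 = (½)*(-8) = -4)
(z + 3418481)/(-1105001 - 3221540) = (-4 + 3418481)/(-1105001 - 3221540) = 3418477/(-4326541) = 3418477*(-1/4326541) = -3418477/4326541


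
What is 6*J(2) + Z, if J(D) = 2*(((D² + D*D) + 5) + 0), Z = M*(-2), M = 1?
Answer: 154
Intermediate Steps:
Z = -2 (Z = 1*(-2) = -2)
J(D) = 10 + 4*D² (J(D) = 2*(((D² + D²) + 5) + 0) = 2*((2*D² + 5) + 0) = 2*((5 + 2*D²) + 0) = 2*(5 + 2*D²) = 10 + 4*D²)
6*J(2) + Z = 6*(10 + 4*2²) - 2 = 6*(10 + 4*4) - 2 = 6*(10 + 16) - 2 = 6*26 - 2 = 156 - 2 = 154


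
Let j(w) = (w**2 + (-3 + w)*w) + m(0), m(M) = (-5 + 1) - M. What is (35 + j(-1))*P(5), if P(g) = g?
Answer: 180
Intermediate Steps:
m(M) = -4 - M
j(w) = -4 + w**2 + w*(-3 + w) (j(w) = (w**2 + (-3 + w)*w) + (-4 - 1*0) = (w**2 + w*(-3 + w)) + (-4 + 0) = (w**2 + w*(-3 + w)) - 4 = -4 + w**2 + w*(-3 + w))
(35 + j(-1))*P(5) = (35 + (-4 - 3*(-1) + 2*(-1)**2))*5 = (35 + (-4 + 3 + 2*1))*5 = (35 + (-4 + 3 + 2))*5 = (35 + 1)*5 = 36*5 = 180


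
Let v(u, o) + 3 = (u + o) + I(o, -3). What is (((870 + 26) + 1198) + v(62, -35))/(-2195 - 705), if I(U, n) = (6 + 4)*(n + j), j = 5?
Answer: -1069/1450 ≈ -0.73724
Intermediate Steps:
I(U, n) = 50 + 10*n (I(U, n) = (6 + 4)*(n + 5) = 10*(5 + n) = 50 + 10*n)
v(u, o) = 17 + o + u (v(u, o) = -3 + ((u + o) + (50 + 10*(-3))) = -3 + ((o + u) + (50 - 30)) = -3 + ((o + u) + 20) = -3 + (20 + o + u) = 17 + o + u)
(((870 + 26) + 1198) + v(62, -35))/(-2195 - 705) = (((870 + 26) + 1198) + (17 - 35 + 62))/(-2195 - 705) = ((896 + 1198) + 44)/(-2900) = (2094 + 44)*(-1/2900) = 2138*(-1/2900) = -1069/1450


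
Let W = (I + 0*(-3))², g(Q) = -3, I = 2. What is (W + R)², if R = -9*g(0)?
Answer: 961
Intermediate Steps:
W = 4 (W = (2 + 0*(-3))² = (2 + 0)² = 2² = 4)
R = 27 (R = -9*(-3) = 27)
(W + R)² = (4 + 27)² = 31² = 961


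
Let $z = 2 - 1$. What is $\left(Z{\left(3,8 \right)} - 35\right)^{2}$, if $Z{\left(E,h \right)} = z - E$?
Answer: $1369$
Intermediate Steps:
$z = 1$
$Z{\left(E,h \right)} = 1 - E$
$\left(Z{\left(3,8 \right)} - 35\right)^{2} = \left(\left(1 - 3\right) - 35\right)^{2} = \left(-2 - 35\right)^{2} = \left(-37\right)^{2} = 1369$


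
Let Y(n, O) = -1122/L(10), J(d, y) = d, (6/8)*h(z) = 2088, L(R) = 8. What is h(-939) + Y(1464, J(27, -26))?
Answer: 10575/4 ≈ 2643.8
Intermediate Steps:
h(z) = 2784 (h(z) = (4/3)*2088 = 2784)
Y(n, O) = -561/4 (Y(n, O) = -1122/8 = -1122*⅛ = -561/4)
h(-939) + Y(1464, J(27, -26)) = 2784 - 561/4 = 10575/4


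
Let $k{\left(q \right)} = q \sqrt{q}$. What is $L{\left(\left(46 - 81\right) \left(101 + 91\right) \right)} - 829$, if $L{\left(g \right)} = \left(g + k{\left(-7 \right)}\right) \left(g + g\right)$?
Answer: $90315971 + 94080 i \sqrt{7} \approx 9.0316 \cdot 10^{7} + 2.4891 \cdot 10^{5} i$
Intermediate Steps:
$k{\left(q \right)} = q^{\frac{3}{2}}$
$L{\left(g \right)} = 2 g \left(g - 7 i \sqrt{7}\right)$ ($L{\left(g \right)} = \left(g + \left(-7\right)^{\frac{3}{2}}\right) \left(g + g\right) = \left(g - 7 i \sqrt{7}\right) 2 g = 2 g \left(g - 7 i \sqrt{7}\right)$)
$L{\left(\left(46 - 81\right) \left(101 + 91\right) \right)} - 829 = 2 \left(46 - 81\right) \left(101 + 91\right) \left(\left(46 - 81\right) \left(101 + 91\right) - 7 i \sqrt{7}\right) - 829 = 2 \left(\left(-35\right) 192\right) \left(\left(-35\right) 192 - 7 i \sqrt{7}\right) - 829 = 2 \left(-6720\right) \left(-6720 - 7 i \sqrt{7}\right) - 829 = \left(90316800 + 94080 i \sqrt{7}\right) - 829 = 90315971 + 94080 i \sqrt{7}$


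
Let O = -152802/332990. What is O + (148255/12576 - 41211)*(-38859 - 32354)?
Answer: 6143161149696786259/2093841120 ≈ 2.9339e+9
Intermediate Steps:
O = -76401/166495 (O = -152802*1/332990 = -76401/166495 ≈ -0.45888)
O + (148255/12576 - 41211)*(-38859 - 32354) = -76401/166495 + (148255/12576 - 41211)*(-38859 - 32354) = -76401/166495 + (148255*(1/12576) - 41211)*(-71213) = -76401/166495 + (148255/12576 - 41211)*(-71213) = -76401/166495 - 518121281/12576*(-71213) = -76401/166495 + 36896970783853/12576 = 6143161149696786259/2093841120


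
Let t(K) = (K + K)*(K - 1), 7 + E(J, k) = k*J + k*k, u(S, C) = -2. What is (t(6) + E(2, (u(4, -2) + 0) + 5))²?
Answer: 4624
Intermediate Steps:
E(J, k) = -7 + k² + J*k (E(J, k) = -7 + (k*J + k*k) = -7 + (J*k + k²) = -7 + (k² + J*k) = -7 + k² + J*k)
t(K) = 2*K*(-1 + K) (t(K) = (2*K)*(-1 + K) = 2*K*(-1 + K))
(t(6) + E(2, (u(4, -2) + 0) + 5))² = (2*6*(-1 + 6) + (-7 + ((-2 + 0) + 5)² + 2*((-2 + 0) + 5)))² = (2*6*5 + (-7 + (-2 + 5)² + 2*(-2 + 5)))² = (60 + (-7 + 3² + 2*3))² = (60 + (-7 + 9 + 6))² = (60 + 8)² = 68² = 4624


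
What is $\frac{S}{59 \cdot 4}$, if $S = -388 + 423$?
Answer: $\frac{35}{236} \approx 0.14831$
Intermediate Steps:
$S = 35$
$\frac{S}{59 \cdot 4} = \frac{35}{59 \cdot 4} = \frac{35}{236}$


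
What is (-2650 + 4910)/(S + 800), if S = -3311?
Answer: -2260/2511 ≈ -0.90004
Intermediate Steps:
(-2650 + 4910)/(S + 800) = (-2650 + 4910)/(-3311 + 800) = 2260/(-2511) = 2260*(-1/2511) = -2260/2511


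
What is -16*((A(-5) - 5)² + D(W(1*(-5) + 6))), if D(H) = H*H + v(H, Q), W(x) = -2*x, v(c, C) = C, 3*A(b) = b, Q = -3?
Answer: -6544/9 ≈ -727.11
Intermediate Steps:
A(b) = b/3
D(H) = -3 + H² (D(H) = H*H - 3 = H² - 3 = -3 + H²)
-16*((A(-5) - 5)² + D(W(1*(-5) + 6))) = -16*(((⅓)*(-5) - 5)² + (-3 + (-2*(1*(-5) + 6))²)) = -16*((-5/3 - 5)² + (-3 + (-2*(-5 + 6))²)) = -16*((-20/3)² + (-3 + (-2*1)²)) = -16*(400/9 + (-3 + (-2)²)) = -16*(400/9 + (-3 + 4)) = -16*(400/9 + 1) = -16*409/9 = -6544/9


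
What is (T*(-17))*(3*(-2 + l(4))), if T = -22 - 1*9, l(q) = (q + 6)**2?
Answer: 154938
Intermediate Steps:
l(q) = (6 + q)**2
T = -31 (T = -22 - 9 = -31)
(T*(-17))*(3*(-2 + l(4))) = (-31*(-17))*(3*(-2 + (6 + 4)**2)) = 527*(3*(-2 + 10**2)) = 527*(3*(-2 + 100)) = 527*(3*98) = 527*294 = 154938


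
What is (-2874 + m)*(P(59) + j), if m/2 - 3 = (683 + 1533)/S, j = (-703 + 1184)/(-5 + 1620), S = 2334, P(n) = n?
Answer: -21354158056/125647 ≈ -1.6995e+5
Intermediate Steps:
j = 481/1615 ≈ 0.29783
m = 9218/1167 (m = 6 + 2*((683 + 1533)/2334) = 6 + 2*(2216*(1/2334)) = 6 + 2*(1108/1167) = 6 + 2216/1167 = 9218/1167 ≈ 7.8989)
(-2874 + m)*(P(59) + j) = (-2874 + 9218/1167)*(59 + 481/1615) = -3344740/1167*95766/1615 = -21354158056/125647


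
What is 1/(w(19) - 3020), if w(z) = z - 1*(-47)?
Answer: -1/2954 ≈ -0.00033852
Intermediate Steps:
w(z) = 47 + z (w(z) = z + 47 = 47 + z)
1/(w(19) - 3020) = 1/((47 + 19) - 3020) = 1/(66 - 3020) = 1/(-2954) = -1/2954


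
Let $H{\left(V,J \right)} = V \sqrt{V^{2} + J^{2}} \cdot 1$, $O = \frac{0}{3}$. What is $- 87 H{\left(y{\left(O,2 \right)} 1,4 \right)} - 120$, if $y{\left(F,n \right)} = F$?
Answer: $-120$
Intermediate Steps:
$O = 0$ ($O = 0 \cdot \frac{1}{3} = 0$)
$H{\left(V,J \right)} = V \sqrt{J^{2} + V^{2}}$ ($H{\left(V,J \right)} = V \sqrt{J^{2} + V^{2}} \cdot 1 = V \sqrt{J^{2} + V^{2}}$)
$- 87 H{\left(y{\left(O,2 \right)} 1,4 \right)} - 120 = - 87 \cdot 0 \cdot 1 \sqrt{4^{2} + \left(0 \cdot 1\right)^{2}} - 120 = - 87 \cdot 0 \sqrt{16 + 0^{2}} - 120 = - 87 \cdot 0 \sqrt{16 + 0} - 120 = - 87 \cdot 0 \sqrt{16} - 120 = - 87 \cdot 0 \cdot 4 - 120 = \left(-87\right) 0 - 120 = 0 - 120 = -120$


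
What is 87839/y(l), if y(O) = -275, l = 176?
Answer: -87839/275 ≈ -319.41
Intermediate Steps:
87839/y(l) = 87839/(-275) = 87839*(-1/275) = -87839/275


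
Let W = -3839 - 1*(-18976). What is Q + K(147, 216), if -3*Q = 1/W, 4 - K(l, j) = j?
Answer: -9627133/45411 ≈ -212.00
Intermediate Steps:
W = 15137 (W = -3839 + 18976 = 15137)
K(l, j) = 4 - j
Q = -1/45411 (Q = -1/3/15137 = -1/3*1/15137 = -1/45411 ≈ -2.2021e-5)
Q + K(147, 216) = -1/45411 + (4 - 1*216) = -1/45411 + (4 - 216) = -1/45411 - 212 = -9627133/45411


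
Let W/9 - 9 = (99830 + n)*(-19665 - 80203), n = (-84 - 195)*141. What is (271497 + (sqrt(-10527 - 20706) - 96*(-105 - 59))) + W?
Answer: -54369749370 + I*sqrt(31233) ≈ -5.437e+10 + 176.73*I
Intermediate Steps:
n = -39339 (n = -279*141 = -39339)
W = -54370036611 (W = 81 + 9*((99830 - 39339)*(-19665 - 80203)) = 81 + 9*(60491*(-99868)) = 81 + 9*(-6041115188) = 81 - 54370036692 = -54370036611)
(271497 + (sqrt(-10527 - 20706) - 96*(-105 - 59))) + W = (271497 + (sqrt(-10527 - 20706) - 96*(-105 - 59))) - 54370036611 = (271497 + (sqrt(-31233) - 96*(-164))) - 54370036611 = (271497 + (I*sqrt(31233) + 15744)) - 54370036611 = (271497 + (15744 + I*sqrt(31233))) - 54370036611 = (287241 + I*sqrt(31233)) - 54370036611 = -54369749370 + I*sqrt(31233)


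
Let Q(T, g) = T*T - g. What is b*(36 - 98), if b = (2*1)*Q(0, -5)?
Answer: -620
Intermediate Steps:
Q(T, g) = T**2 - g
b = 10 (b = (2*1)*(0**2 - 1*(-5)) = 2*(0 + 5) = 2*5 = 10)
b*(36 - 98) = 10*(36 - 98) = 10*(-62) = -620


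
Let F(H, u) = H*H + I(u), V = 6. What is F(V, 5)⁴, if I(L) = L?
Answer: 2825761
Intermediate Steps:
F(H, u) = u + H² (F(H, u) = H*H + u = H² + u = u + H²)
F(V, 5)⁴ = (5 + 6²)⁴ = (5 + 36)⁴ = 41⁴ = 2825761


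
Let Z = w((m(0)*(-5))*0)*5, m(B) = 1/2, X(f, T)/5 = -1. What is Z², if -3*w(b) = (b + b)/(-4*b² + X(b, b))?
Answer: 0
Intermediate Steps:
X(f, T) = -5 (X(f, T) = 5*(-1) = -5)
m(B) = ½
w(b) = -2*b/(3*(-5 - 4*b²)) (w(b) = -(b + b)/(3*(-4*b² - 5)) = -2*b/(3*(-5 - 4*b²)))
Z = 0 (Z = (2*(((½)*(-5))*0)/(3*(5 + 4*(((½)*(-5))*0)²)))*5 = (2*(-5/2*0)/(3*(5 + 4*(-5/2*0)²)))*5 = ((⅔)*0/(5 + 4*0²))*5 = ((⅔)*0/(5 + 4*0))*5 = ((⅔)*0/(5 + 0))*5 = ((⅔)*0/5)*5 = ((⅔)*0*(⅕))*5 = 0*5 = 0)
Z² = 0² = 0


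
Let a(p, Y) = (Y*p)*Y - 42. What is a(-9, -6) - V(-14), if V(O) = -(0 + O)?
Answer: -380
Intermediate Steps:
a(p, Y) = -42 + p*Y**2 (a(p, Y) = p*Y**2 - 42 = -42 + p*Y**2)
V(O) = -O
a(-9, -6) - V(-14) = (-42 - 9*(-6)**2) - (-1)*(-14) = (-42 - 9*36) - 1*14 = (-42 - 324) - 14 = -366 - 14 = -380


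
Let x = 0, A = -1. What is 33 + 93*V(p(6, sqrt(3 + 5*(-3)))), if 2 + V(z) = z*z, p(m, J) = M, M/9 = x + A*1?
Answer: 7380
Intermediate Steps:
M = -9 (M = 9*(0 - 1*1) = 9*(0 - 1) = 9*(-1) = -9)
p(m, J) = -9
V(z) = -2 + z**2 (V(z) = -2 + z*z = -2 + z**2)
33 + 93*V(p(6, sqrt(3 + 5*(-3)))) = 33 + 93*(-2 + (-9)**2) = 33 + 93*(-2 + 81) = 33 + 93*79 = 33 + 7347 = 7380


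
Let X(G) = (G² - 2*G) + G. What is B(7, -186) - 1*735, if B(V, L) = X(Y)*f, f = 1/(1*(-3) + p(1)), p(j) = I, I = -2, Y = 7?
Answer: -3717/5 ≈ -743.40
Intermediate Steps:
X(G) = G² - G
p(j) = -2
f = -⅕ (f = 1/(1*(-3) - 2) = 1/(-3 - 2) = 1/(-5) = -⅕ ≈ -0.20000)
B(V, L) = -42/5 (B(V, L) = (7*(-1 + 7))*(-⅕) = (7*6)*(-⅕) = 42*(-⅕) = -42/5)
B(7, -186) - 1*735 = -42/5 - 1*735 = -42/5 - 735 = -3717/5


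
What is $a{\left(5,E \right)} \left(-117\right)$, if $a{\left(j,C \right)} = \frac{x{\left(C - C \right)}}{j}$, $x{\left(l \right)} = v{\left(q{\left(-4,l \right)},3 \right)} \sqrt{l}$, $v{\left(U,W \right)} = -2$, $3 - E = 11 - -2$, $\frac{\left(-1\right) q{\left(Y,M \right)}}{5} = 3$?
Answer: $0$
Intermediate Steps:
$q{\left(Y,M \right)} = -15$ ($q{\left(Y,M \right)} = \left(-5\right) 3 = -15$)
$E = -10$ ($E = 3 - \left(11 - -2\right) = 3 - \left(11 + 2\right) = 3 - 13 = -10$)
$x{\left(l \right)} = - 2 \sqrt{l}$
$a{\left(j,C \right)} = 0$ ($a{\left(j,C \right)} = \frac{\left(-2\right) \sqrt{C - C}}{j} = \frac{\left(-2\right) \sqrt{0}}{j} = \frac{\left(-2\right) 0}{j} = \frac{0}{j} = 0$)
$a{\left(5,E \right)} \left(-117\right) = 0 \left(-117\right) = 0$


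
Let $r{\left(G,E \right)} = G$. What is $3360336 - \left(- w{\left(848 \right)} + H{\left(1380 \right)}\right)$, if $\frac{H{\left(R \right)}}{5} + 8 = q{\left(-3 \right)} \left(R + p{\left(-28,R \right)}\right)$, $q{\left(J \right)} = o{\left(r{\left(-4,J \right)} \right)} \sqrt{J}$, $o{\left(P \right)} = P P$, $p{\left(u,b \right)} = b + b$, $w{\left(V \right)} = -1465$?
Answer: $3358911 - 331200 i \sqrt{3} \approx 3.3589 \cdot 10^{6} - 5.7366 \cdot 10^{5} i$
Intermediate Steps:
$p{\left(u,b \right)} = 2 b$
$o{\left(P \right)} = P^{2}$
$q{\left(J \right)} = 16 \sqrt{J}$ ($q{\left(J \right)} = \left(-4\right)^{2} \sqrt{J} = 16 \sqrt{J}$)
$H{\left(R \right)} = -40 + 240 i R \sqrt{3}$ ($H{\left(R \right)} = -40 + 5 \cdot 16 \sqrt{-3} \left(R + 2 R\right) = -40 + 5 \cdot 16 i \sqrt{3} \cdot 3 R = -40 + 5 \cdot 48 i R \sqrt{3} = -40 + 240 i R \sqrt{3}$)
$3360336 - \left(- w{\left(848 \right)} + H{\left(1380 \right)}\right) = 3360336 - \left(1425 + 240 i 1380 \sqrt{3}\right) = 3360336 - \left(1425 + 331200 i \sqrt{3}\right) = 3358911 - 331200 i \sqrt{3}$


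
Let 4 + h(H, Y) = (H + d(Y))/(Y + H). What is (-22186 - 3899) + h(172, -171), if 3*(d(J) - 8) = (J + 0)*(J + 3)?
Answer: -16333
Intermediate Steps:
d(J) = 8 + J*(3 + J)/3 (d(J) = 8 + ((J + 0)*(J + 3))/3 = 8 + (J*(3 + J))/3 = 8 + J*(3 + J)/3)
h(H, Y) = -4 + (8 + H + Y + Y**2/3)/(H + Y) (h(H, Y) = -4 + (H + (8 + Y + Y**2/3))/(Y + H) = -4 + (8 + H + Y + Y**2/3)/(H + Y))
(-22186 - 3899) + h(172, -171) = (-22186 - 3899) + (8 - 3*172 - 3*(-171) + (1/3)*(-171)**2)/(172 - 171) = -26085 + (8 - 516 + 513 + (1/3)*29241)/1 = -26085 + 1*(8 - 516 + 513 + 9747) = -26085 + 1*9752 = -26085 + 9752 = -16333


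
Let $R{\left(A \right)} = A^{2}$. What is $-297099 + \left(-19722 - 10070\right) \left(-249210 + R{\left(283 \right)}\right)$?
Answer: $5038155733$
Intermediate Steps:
$-297099 + \left(-19722 - 10070\right) \left(-249210 + R{\left(283 \right)}\right) = -297099 + \left(-19722 - 10070\right) \left(-249210 + 283^{2}\right) = -297099 - 29792 \left(-249210 + 80089\right) = -297099 - -5038452832 = -297099 + 5038452832 = 5038155733$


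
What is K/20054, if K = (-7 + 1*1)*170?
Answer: -510/10027 ≈ -0.050863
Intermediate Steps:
K = -1020 (K = (-7 + 1)*170 = -6*170 = -1020)
K/20054 = -1020/20054 = -1020*1/20054 = -510/10027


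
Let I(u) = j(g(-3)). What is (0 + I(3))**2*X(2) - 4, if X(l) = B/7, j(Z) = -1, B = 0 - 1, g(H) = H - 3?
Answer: -29/7 ≈ -4.1429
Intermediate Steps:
g(H) = -3 + H
B = -1
I(u) = -1
X(l) = -1/7
(0 + I(3))**2*X(2) - 4 = (0 - 1)**2*(-1/7) - 4 = (-1)**2*(-1/7) - 4 = 1*(-1/7) - 4 = -1/7 - 4 = -29/7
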